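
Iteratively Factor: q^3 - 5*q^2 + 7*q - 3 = (q - 3)*(q^2 - 2*q + 1) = (q - 3)*(q - 1)*(q - 1)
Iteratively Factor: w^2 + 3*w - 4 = (w - 1)*(w + 4)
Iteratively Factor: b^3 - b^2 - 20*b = (b + 4)*(b^2 - 5*b) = b*(b + 4)*(b - 5)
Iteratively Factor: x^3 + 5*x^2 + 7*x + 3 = (x + 1)*(x^2 + 4*x + 3) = (x + 1)^2*(x + 3)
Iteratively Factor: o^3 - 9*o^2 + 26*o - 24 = (o - 2)*(o^2 - 7*o + 12) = (o - 3)*(o - 2)*(o - 4)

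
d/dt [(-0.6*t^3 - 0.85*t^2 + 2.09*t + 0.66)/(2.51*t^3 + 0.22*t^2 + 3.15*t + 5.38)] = (8.88178419700125e-16*t^5 + 2.0015*t^4 - 14.2718*t^3 - 17.7911*t^2 - 9.4364*t + 9.1652)/(6.3001*t^6 + 1.1044*t^5 + 15.8614*t^4 + 28.3936*t^3 + 12.2897*t^2 + 33.894*t + 28.9444)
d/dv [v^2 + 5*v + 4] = 2*v + 5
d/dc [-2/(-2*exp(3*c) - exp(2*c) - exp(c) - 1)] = (-12*exp(2*c) - 4*exp(c) - 2)*exp(c)/(2*exp(3*c) + exp(2*c) + exp(c) + 1)^2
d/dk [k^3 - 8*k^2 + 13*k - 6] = 3*k^2 - 16*k + 13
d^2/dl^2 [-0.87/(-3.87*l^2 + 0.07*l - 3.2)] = (-26.059806*l^2 + 0.471366*l + 0.87*(7.74*l - 0.07)*(15.48*l - 0.14) - 21.54816)/(3.87*l^2 - 0.07*l + 3.2)^3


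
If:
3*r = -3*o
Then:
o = -r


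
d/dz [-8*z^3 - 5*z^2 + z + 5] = -24*z^2 - 10*z + 1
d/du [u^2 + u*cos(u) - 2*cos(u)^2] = -u*sin(u) + 2*u + 2*sin(2*u) + cos(u)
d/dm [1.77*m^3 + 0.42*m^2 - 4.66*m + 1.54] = 5.31*m^2 + 0.84*m - 4.66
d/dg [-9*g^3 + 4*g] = 4 - 27*g^2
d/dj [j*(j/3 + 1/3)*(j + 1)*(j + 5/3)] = 4*j^3/3 + 11*j^2/3 + 26*j/9 + 5/9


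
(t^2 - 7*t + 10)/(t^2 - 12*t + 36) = (t^2 - 7*t + 10)/(t^2 - 12*t + 36)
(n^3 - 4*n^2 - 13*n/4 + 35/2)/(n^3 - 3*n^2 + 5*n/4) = (2*n^2 - 3*n - 14)/(n*(2*n - 1))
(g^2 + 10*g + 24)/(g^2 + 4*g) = (g + 6)/g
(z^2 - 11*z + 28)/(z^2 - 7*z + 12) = (z - 7)/(z - 3)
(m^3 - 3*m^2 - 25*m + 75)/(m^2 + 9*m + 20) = (m^2 - 8*m + 15)/(m + 4)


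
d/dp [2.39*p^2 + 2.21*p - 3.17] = 4.78*p + 2.21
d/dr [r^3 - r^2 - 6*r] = 3*r^2 - 2*r - 6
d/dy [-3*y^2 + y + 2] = 1 - 6*y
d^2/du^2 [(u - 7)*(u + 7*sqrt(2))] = 2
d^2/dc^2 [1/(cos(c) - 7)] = (sin(c)^2 - 7*cos(c) + 1)/(cos(c) - 7)^3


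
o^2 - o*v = o*(o - v)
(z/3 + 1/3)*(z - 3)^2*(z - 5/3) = z^4/3 - 20*z^3/9 + 34*z^2/9 + 4*z/3 - 5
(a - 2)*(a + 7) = a^2 + 5*a - 14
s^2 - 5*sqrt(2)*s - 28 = (s - 7*sqrt(2))*(s + 2*sqrt(2))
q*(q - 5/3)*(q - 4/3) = q^3 - 3*q^2 + 20*q/9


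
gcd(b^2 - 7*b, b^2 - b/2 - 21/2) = 1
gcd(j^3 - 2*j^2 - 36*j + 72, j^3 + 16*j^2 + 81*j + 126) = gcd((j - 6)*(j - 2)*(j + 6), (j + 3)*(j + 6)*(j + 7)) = j + 6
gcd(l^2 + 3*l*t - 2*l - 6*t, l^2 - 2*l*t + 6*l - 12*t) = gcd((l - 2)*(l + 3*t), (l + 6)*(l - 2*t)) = 1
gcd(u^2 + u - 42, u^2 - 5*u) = 1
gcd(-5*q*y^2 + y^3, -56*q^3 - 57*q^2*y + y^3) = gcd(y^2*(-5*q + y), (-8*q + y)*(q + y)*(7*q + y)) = 1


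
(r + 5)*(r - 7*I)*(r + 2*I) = r^3 + 5*r^2 - 5*I*r^2 + 14*r - 25*I*r + 70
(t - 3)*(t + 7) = t^2 + 4*t - 21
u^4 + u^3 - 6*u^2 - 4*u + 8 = (u - 2)*(u - 1)*(u + 2)^2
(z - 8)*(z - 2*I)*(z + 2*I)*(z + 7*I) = z^4 - 8*z^3 + 7*I*z^3 + 4*z^2 - 56*I*z^2 - 32*z + 28*I*z - 224*I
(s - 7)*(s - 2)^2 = s^3 - 11*s^2 + 32*s - 28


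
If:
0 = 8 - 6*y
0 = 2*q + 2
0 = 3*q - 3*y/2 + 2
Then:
No Solution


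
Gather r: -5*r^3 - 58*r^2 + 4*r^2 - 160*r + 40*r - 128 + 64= -5*r^3 - 54*r^2 - 120*r - 64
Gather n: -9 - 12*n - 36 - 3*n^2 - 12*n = -3*n^2 - 24*n - 45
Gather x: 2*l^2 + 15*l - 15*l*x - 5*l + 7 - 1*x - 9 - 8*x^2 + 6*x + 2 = 2*l^2 + 10*l - 8*x^2 + x*(5 - 15*l)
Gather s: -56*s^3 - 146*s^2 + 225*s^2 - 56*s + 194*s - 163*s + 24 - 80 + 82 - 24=-56*s^3 + 79*s^2 - 25*s + 2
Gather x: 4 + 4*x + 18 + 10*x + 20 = 14*x + 42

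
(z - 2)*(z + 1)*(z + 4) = z^3 + 3*z^2 - 6*z - 8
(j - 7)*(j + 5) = j^2 - 2*j - 35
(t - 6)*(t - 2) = t^2 - 8*t + 12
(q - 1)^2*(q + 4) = q^3 + 2*q^2 - 7*q + 4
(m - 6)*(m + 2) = m^2 - 4*m - 12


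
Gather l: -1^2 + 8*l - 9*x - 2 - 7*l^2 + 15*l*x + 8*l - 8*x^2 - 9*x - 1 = -7*l^2 + l*(15*x + 16) - 8*x^2 - 18*x - 4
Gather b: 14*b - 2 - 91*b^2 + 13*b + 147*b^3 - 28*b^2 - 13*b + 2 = 147*b^3 - 119*b^2 + 14*b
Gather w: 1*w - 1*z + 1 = w - z + 1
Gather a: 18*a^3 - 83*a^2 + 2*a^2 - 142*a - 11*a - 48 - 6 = 18*a^3 - 81*a^2 - 153*a - 54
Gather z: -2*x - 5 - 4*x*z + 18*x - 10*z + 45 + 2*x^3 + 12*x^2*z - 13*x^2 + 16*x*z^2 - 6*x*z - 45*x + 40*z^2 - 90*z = 2*x^3 - 13*x^2 - 29*x + z^2*(16*x + 40) + z*(12*x^2 - 10*x - 100) + 40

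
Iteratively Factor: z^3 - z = (z - 1)*(z^2 + z) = (z - 1)*(z + 1)*(z)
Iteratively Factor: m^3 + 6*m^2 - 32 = (m + 4)*(m^2 + 2*m - 8) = (m + 4)^2*(m - 2)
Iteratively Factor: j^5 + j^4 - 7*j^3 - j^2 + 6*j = (j + 3)*(j^4 - 2*j^3 - j^2 + 2*j) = (j - 1)*(j + 3)*(j^3 - j^2 - 2*j) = (j - 1)*(j + 1)*(j + 3)*(j^2 - 2*j) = j*(j - 1)*(j + 1)*(j + 3)*(j - 2)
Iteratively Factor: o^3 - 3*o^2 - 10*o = (o + 2)*(o^2 - 5*o) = (o - 5)*(o + 2)*(o)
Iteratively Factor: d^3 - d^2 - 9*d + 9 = (d - 1)*(d^2 - 9) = (d - 1)*(d + 3)*(d - 3)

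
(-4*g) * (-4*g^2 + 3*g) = 16*g^3 - 12*g^2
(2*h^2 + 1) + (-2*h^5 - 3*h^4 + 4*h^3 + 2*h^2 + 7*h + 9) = -2*h^5 - 3*h^4 + 4*h^3 + 4*h^2 + 7*h + 10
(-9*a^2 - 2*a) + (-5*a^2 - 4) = -14*a^2 - 2*a - 4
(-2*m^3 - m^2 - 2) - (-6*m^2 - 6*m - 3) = -2*m^3 + 5*m^2 + 6*m + 1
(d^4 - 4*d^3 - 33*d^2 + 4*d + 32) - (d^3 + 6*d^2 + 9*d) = d^4 - 5*d^3 - 39*d^2 - 5*d + 32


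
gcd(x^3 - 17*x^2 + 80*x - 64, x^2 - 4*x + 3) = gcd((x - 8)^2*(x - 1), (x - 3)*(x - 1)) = x - 1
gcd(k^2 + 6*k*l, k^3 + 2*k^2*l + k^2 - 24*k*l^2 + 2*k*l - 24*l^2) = k + 6*l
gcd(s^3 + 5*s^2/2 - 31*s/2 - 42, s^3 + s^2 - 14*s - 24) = s^2 - s - 12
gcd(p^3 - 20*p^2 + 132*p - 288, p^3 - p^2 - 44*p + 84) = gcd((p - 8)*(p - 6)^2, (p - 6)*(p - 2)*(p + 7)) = p - 6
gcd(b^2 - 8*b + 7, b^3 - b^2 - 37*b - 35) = b - 7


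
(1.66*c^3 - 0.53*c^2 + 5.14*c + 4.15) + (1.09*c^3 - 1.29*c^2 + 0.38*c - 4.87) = 2.75*c^3 - 1.82*c^2 + 5.52*c - 0.72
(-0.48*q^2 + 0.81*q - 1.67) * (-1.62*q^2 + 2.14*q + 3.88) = 0.7776*q^4 - 2.3394*q^3 + 2.5764*q^2 - 0.431*q - 6.4796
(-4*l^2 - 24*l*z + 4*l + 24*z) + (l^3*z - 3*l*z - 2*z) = l^3*z - 4*l^2 - 27*l*z + 4*l + 22*z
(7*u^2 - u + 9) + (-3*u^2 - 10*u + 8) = 4*u^2 - 11*u + 17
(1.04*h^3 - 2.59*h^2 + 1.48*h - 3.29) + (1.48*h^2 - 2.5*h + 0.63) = 1.04*h^3 - 1.11*h^2 - 1.02*h - 2.66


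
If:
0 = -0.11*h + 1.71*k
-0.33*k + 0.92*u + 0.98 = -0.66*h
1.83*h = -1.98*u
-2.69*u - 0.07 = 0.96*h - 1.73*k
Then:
No Solution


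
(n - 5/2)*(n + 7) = n^2 + 9*n/2 - 35/2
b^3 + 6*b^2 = b^2*(b + 6)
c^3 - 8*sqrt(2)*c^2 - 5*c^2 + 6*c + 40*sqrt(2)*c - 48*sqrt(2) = (c - 3)*(c - 2)*(c - 8*sqrt(2))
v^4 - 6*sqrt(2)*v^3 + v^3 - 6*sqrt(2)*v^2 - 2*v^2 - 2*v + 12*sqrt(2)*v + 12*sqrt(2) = (v + 1)*(v - 6*sqrt(2))*(v - sqrt(2))*(v + sqrt(2))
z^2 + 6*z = z*(z + 6)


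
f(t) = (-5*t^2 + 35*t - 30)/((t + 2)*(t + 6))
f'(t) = (35 - 10*t)/((t + 2)*(t + 6)) - (-5*t^2 + 35*t - 30)/((t + 2)*(t + 6)^2) - (-5*t^2 + 35*t - 30)/((t + 2)^2*(t + 6)) = 15*(-5*t^2 - 4*t + 44)/(t^4 + 16*t^3 + 88*t^2 + 192*t + 144)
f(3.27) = 0.63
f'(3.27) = -0.14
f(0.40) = -1.09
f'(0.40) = 2.64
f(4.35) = 0.42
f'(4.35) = -0.24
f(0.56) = -0.71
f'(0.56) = 2.14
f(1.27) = 0.27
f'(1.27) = 0.82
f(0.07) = -2.19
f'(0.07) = 4.15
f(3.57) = 0.59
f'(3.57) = -0.18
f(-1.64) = -64.25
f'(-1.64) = 225.96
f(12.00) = -1.31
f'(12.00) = -0.17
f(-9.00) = -35.71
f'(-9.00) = -11.05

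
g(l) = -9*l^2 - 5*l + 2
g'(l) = -18*l - 5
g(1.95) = -41.97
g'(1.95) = -40.10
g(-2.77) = -53.21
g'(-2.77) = 44.86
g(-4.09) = -128.10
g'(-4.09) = 68.62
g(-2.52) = -42.55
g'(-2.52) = 40.36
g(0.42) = -1.69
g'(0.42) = -12.56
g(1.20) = -16.96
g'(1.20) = -26.60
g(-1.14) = -4.00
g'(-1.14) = 15.52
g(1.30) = -19.71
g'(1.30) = -28.40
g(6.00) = -352.00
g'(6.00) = -113.00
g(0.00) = 2.00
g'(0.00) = -5.00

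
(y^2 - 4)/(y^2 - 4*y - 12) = (y - 2)/(y - 6)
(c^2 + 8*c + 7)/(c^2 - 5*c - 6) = (c + 7)/(c - 6)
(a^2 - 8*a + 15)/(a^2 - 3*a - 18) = (-a^2 + 8*a - 15)/(-a^2 + 3*a + 18)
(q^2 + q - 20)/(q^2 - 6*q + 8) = (q + 5)/(q - 2)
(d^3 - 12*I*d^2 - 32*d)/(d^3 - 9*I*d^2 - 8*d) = (d - 4*I)/(d - I)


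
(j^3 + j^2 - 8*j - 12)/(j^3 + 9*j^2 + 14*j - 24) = (j^3 + j^2 - 8*j - 12)/(j^3 + 9*j^2 + 14*j - 24)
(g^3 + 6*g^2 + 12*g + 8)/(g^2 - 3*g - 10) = (g^2 + 4*g + 4)/(g - 5)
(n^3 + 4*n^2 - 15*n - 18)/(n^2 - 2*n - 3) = n + 6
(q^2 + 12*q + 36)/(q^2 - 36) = (q + 6)/(q - 6)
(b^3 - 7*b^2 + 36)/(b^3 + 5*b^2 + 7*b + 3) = (b^3 - 7*b^2 + 36)/(b^3 + 5*b^2 + 7*b + 3)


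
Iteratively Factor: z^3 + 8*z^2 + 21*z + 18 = (z + 3)*(z^2 + 5*z + 6) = (z + 3)^2*(z + 2)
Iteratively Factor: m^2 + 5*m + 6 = (m + 3)*(m + 2)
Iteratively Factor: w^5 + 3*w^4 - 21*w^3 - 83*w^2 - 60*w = (w + 1)*(w^4 + 2*w^3 - 23*w^2 - 60*w) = (w + 1)*(w + 3)*(w^3 - w^2 - 20*w) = (w + 1)*(w + 3)*(w + 4)*(w^2 - 5*w) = (w - 5)*(w + 1)*(w + 3)*(w + 4)*(w)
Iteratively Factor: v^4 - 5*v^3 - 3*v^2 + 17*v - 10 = (v + 2)*(v^3 - 7*v^2 + 11*v - 5) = (v - 5)*(v + 2)*(v^2 - 2*v + 1) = (v - 5)*(v - 1)*(v + 2)*(v - 1)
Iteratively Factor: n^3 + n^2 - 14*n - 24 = (n + 3)*(n^2 - 2*n - 8) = (n - 4)*(n + 3)*(n + 2)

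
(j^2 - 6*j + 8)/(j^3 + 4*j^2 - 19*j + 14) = (j - 4)/(j^2 + 6*j - 7)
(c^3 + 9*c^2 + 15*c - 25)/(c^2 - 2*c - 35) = (c^2 + 4*c - 5)/(c - 7)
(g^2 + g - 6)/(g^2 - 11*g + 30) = (g^2 + g - 6)/(g^2 - 11*g + 30)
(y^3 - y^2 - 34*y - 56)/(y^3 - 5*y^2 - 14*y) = (y + 4)/y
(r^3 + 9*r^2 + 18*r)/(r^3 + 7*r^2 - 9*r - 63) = r*(r + 6)/(r^2 + 4*r - 21)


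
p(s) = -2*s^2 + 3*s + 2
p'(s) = 3 - 4*s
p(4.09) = -19.19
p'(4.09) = -13.36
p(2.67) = -4.25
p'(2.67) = -7.68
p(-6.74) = -109.08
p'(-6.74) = 29.96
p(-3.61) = -34.89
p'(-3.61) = 17.44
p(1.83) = 0.79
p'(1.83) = -4.32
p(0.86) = 3.10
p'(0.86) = -0.44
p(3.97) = -17.61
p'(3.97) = -12.88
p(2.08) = -0.41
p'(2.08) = -5.32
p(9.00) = -133.00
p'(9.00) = -33.00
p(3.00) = -7.00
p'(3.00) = -9.00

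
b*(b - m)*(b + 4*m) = b^3 + 3*b^2*m - 4*b*m^2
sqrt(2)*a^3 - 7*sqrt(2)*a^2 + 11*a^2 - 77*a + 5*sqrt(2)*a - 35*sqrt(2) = (a - 7)*(a + 5*sqrt(2))*(sqrt(2)*a + 1)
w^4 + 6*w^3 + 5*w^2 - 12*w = w*(w - 1)*(w + 3)*(w + 4)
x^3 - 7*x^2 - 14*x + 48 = (x - 8)*(x - 2)*(x + 3)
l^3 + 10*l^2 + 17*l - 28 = (l - 1)*(l + 4)*(l + 7)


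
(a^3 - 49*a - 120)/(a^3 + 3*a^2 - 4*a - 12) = (a^2 - 3*a - 40)/(a^2 - 4)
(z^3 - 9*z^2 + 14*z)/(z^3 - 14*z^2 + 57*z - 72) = z*(z^2 - 9*z + 14)/(z^3 - 14*z^2 + 57*z - 72)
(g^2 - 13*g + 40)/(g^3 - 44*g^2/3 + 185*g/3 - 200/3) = 3/(3*g - 5)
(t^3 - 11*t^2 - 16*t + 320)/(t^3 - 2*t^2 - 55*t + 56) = (t^2 - 3*t - 40)/(t^2 + 6*t - 7)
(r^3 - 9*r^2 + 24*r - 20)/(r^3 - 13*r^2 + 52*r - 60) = (r - 2)/(r - 6)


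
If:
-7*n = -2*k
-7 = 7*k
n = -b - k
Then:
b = 9/7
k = -1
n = -2/7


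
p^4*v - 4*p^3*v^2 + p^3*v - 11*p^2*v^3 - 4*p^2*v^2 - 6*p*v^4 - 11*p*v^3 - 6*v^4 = (p - 6*v)*(p + v)^2*(p*v + v)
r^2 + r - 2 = (r - 1)*(r + 2)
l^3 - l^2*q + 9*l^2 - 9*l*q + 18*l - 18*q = (l + 3)*(l + 6)*(l - q)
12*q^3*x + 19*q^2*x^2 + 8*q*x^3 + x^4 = x*(q + x)*(3*q + x)*(4*q + x)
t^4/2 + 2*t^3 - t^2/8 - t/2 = t*(t/2 + 1/4)*(t - 1/2)*(t + 4)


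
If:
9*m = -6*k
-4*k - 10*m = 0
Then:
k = 0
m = 0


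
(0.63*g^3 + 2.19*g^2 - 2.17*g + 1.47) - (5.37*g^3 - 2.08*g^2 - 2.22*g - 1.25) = -4.74*g^3 + 4.27*g^2 + 0.0500000000000003*g + 2.72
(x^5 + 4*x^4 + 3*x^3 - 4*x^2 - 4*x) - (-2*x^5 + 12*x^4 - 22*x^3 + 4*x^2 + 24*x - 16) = 3*x^5 - 8*x^4 + 25*x^3 - 8*x^2 - 28*x + 16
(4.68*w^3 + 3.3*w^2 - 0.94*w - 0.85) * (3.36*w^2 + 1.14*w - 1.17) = 15.7248*w^5 + 16.4232*w^4 - 4.872*w^3 - 7.7886*w^2 + 0.1308*w + 0.9945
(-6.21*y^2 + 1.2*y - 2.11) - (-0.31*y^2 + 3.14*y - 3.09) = -5.9*y^2 - 1.94*y + 0.98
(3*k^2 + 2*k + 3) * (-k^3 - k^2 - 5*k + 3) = -3*k^5 - 5*k^4 - 20*k^3 - 4*k^2 - 9*k + 9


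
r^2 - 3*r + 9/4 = (r - 3/2)^2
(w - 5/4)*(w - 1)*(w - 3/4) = w^3 - 3*w^2 + 47*w/16 - 15/16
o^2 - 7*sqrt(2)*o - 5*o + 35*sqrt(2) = (o - 5)*(o - 7*sqrt(2))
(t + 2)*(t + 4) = t^2 + 6*t + 8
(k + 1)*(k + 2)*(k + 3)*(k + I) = k^4 + 6*k^3 + I*k^3 + 11*k^2 + 6*I*k^2 + 6*k + 11*I*k + 6*I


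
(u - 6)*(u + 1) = u^2 - 5*u - 6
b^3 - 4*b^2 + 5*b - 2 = (b - 2)*(b - 1)^2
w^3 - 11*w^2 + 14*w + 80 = (w - 8)*(w - 5)*(w + 2)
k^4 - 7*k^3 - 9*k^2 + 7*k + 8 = (k - 8)*(k - 1)*(k + 1)^2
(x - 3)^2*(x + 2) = x^3 - 4*x^2 - 3*x + 18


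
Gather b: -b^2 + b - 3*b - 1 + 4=-b^2 - 2*b + 3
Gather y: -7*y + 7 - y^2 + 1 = -y^2 - 7*y + 8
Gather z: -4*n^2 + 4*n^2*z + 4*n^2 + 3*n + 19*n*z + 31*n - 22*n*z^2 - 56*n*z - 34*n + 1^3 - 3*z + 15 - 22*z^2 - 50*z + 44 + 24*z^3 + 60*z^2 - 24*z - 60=24*z^3 + z^2*(38 - 22*n) + z*(4*n^2 - 37*n - 77)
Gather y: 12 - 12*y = 12 - 12*y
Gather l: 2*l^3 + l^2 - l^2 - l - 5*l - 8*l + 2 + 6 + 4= 2*l^3 - 14*l + 12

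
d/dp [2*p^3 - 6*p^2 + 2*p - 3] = 6*p^2 - 12*p + 2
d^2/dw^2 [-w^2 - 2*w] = -2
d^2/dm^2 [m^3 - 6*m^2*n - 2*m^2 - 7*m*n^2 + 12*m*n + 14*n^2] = 6*m - 12*n - 4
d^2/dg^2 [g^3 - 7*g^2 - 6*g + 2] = 6*g - 14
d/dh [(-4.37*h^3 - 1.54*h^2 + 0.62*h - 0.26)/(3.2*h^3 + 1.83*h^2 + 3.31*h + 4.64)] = (7.105427357601e-15*h^5 - 3.0691*h^4 - 32.8974*h^3 - 64.5664*h^2 - 13.3396*h + 3.7374)/(10.24*h^6 + 11.712*h^5 + 24.5329*h^4 + 41.8106*h^3 + 27.9385*h^2 + 30.7168*h + 21.5296)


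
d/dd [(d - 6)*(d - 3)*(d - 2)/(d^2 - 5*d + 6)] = 1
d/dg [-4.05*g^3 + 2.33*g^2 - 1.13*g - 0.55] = -12.15*g^2 + 4.66*g - 1.13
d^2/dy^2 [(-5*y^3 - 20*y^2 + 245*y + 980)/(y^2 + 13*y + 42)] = -260/(y^3 + 18*y^2 + 108*y + 216)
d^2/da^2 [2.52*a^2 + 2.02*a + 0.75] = 5.04000000000000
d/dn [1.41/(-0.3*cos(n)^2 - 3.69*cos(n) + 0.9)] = -(0.846*cos(n) + 5.2029)*sin(n)/(0.3*cos(n)^2 + 3.69*cos(n) - 0.9)^2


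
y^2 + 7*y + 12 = (y + 3)*(y + 4)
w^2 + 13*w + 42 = (w + 6)*(w + 7)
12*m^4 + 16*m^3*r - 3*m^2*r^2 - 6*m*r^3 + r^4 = (-6*m + r)*(-2*m + r)*(m + r)^2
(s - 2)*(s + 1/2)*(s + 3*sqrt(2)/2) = s^3 - 3*s^2/2 + 3*sqrt(2)*s^2/2 - 9*sqrt(2)*s/4 - s - 3*sqrt(2)/2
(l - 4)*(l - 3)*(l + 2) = l^3 - 5*l^2 - 2*l + 24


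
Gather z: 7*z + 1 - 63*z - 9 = -56*z - 8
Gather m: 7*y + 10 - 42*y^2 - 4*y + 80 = -42*y^2 + 3*y + 90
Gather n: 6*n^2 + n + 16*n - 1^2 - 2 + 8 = 6*n^2 + 17*n + 5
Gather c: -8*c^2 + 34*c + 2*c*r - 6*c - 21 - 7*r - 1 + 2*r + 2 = -8*c^2 + c*(2*r + 28) - 5*r - 20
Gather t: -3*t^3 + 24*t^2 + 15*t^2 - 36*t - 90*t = -3*t^3 + 39*t^2 - 126*t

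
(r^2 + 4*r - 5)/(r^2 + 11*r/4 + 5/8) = 8*(r^2 + 4*r - 5)/(8*r^2 + 22*r + 5)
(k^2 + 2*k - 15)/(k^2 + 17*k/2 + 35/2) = 2*(k - 3)/(2*k + 7)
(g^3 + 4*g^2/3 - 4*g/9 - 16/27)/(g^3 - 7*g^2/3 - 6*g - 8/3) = (9*g^2 + 6*g - 8)/(9*(g^2 - 3*g - 4))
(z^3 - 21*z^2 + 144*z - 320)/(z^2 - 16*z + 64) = z - 5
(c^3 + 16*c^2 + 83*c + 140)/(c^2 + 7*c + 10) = (c^2 + 11*c + 28)/(c + 2)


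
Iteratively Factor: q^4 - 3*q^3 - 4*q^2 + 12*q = (q + 2)*(q^3 - 5*q^2 + 6*q) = (q - 3)*(q + 2)*(q^2 - 2*q) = (q - 3)*(q - 2)*(q + 2)*(q)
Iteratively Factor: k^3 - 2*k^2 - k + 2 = (k + 1)*(k^2 - 3*k + 2) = (k - 1)*(k + 1)*(k - 2)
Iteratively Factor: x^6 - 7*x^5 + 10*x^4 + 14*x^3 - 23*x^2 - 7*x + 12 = (x + 1)*(x^5 - 8*x^4 + 18*x^3 - 4*x^2 - 19*x + 12) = (x - 1)*(x + 1)*(x^4 - 7*x^3 + 11*x^2 + 7*x - 12) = (x - 4)*(x - 1)*(x + 1)*(x^3 - 3*x^2 - x + 3) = (x - 4)*(x - 1)*(x + 1)^2*(x^2 - 4*x + 3) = (x - 4)*(x - 1)^2*(x + 1)^2*(x - 3)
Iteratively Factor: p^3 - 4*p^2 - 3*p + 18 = (p + 2)*(p^2 - 6*p + 9) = (p - 3)*(p + 2)*(p - 3)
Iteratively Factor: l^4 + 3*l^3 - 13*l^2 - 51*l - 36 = (l + 3)*(l^3 - 13*l - 12) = (l - 4)*(l + 3)*(l^2 + 4*l + 3) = (l - 4)*(l + 3)^2*(l + 1)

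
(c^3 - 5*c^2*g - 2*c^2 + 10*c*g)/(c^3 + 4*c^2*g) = (c^2 - 5*c*g - 2*c + 10*g)/(c*(c + 4*g))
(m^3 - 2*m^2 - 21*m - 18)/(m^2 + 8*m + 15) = (m^2 - 5*m - 6)/(m + 5)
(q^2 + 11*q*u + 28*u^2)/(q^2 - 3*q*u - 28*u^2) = (q + 7*u)/(q - 7*u)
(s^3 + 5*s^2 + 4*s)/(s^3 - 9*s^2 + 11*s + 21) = s*(s + 4)/(s^2 - 10*s + 21)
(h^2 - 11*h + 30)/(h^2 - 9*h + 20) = (h - 6)/(h - 4)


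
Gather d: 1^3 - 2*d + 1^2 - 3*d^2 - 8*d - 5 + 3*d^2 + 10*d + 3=0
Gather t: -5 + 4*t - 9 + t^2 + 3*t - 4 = t^2 + 7*t - 18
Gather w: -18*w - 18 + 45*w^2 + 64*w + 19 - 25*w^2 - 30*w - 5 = 20*w^2 + 16*w - 4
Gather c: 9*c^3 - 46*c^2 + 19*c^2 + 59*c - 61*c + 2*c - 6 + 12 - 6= 9*c^3 - 27*c^2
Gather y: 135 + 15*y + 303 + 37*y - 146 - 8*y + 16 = 44*y + 308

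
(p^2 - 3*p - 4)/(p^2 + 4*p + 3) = (p - 4)/(p + 3)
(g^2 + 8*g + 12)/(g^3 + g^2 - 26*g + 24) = (g + 2)/(g^2 - 5*g + 4)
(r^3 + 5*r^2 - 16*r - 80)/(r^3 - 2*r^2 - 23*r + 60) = (r + 4)/(r - 3)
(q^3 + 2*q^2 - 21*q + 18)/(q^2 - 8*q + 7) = (q^2 + 3*q - 18)/(q - 7)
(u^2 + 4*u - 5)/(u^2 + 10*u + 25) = (u - 1)/(u + 5)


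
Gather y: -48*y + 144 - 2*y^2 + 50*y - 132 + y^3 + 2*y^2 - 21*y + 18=y^3 - 19*y + 30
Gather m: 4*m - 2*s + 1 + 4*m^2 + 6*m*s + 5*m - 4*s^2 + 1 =4*m^2 + m*(6*s + 9) - 4*s^2 - 2*s + 2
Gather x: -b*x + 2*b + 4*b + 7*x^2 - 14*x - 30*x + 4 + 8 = 6*b + 7*x^2 + x*(-b - 44) + 12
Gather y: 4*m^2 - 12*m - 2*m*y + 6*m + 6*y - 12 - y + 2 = 4*m^2 - 6*m + y*(5 - 2*m) - 10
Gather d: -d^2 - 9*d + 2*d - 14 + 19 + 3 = -d^2 - 7*d + 8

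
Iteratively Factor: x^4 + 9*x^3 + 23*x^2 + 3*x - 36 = (x + 4)*(x^3 + 5*x^2 + 3*x - 9) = (x + 3)*(x + 4)*(x^2 + 2*x - 3) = (x + 3)^2*(x + 4)*(x - 1)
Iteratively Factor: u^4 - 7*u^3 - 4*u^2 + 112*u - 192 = (u - 4)*(u^3 - 3*u^2 - 16*u + 48) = (u - 4)^2*(u^2 + u - 12) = (u - 4)^2*(u + 4)*(u - 3)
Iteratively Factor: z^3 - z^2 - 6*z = (z)*(z^2 - z - 6) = z*(z - 3)*(z + 2)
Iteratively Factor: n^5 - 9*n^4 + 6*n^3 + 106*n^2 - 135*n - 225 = (n - 3)*(n^4 - 6*n^3 - 12*n^2 + 70*n + 75) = (n - 3)*(n + 1)*(n^3 - 7*n^2 - 5*n + 75) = (n - 5)*(n - 3)*(n + 1)*(n^2 - 2*n - 15) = (n - 5)^2*(n - 3)*(n + 1)*(n + 3)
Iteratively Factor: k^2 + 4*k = (k + 4)*(k)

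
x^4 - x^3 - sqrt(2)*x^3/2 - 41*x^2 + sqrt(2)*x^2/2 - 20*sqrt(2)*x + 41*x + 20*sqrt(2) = (x - 1)*(x - 5*sqrt(2))*(x + sqrt(2)/2)*(x + 4*sqrt(2))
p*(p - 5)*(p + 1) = p^3 - 4*p^2 - 5*p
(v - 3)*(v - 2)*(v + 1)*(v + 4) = v^4 - 15*v^2 + 10*v + 24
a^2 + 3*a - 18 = (a - 3)*(a + 6)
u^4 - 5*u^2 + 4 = (u - 2)*(u - 1)*(u + 1)*(u + 2)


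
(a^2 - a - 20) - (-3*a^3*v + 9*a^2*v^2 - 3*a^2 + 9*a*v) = 3*a^3*v - 9*a^2*v^2 + 4*a^2 - 9*a*v - a - 20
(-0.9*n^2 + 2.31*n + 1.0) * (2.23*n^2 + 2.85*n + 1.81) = -2.007*n^4 + 2.5863*n^3 + 7.1845*n^2 + 7.0311*n + 1.81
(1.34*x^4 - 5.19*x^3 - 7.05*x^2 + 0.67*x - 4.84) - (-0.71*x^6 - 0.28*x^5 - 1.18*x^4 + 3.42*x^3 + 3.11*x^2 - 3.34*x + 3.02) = 0.71*x^6 + 0.28*x^5 + 2.52*x^4 - 8.61*x^3 - 10.16*x^2 + 4.01*x - 7.86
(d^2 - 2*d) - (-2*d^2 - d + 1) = 3*d^2 - d - 1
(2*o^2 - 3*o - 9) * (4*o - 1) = 8*o^3 - 14*o^2 - 33*o + 9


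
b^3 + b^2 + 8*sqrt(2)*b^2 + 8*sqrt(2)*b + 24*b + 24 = (b + 1)*(b + 2*sqrt(2))*(b + 6*sqrt(2))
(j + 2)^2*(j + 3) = j^3 + 7*j^2 + 16*j + 12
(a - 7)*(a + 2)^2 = a^3 - 3*a^2 - 24*a - 28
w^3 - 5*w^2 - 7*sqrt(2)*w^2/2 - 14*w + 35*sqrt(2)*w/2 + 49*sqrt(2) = (w - 7)*(w + 2)*(w - 7*sqrt(2)/2)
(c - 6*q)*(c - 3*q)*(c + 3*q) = c^3 - 6*c^2*q - 9*c*q^2 + 54*q^3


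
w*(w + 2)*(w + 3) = w^3 + 5*w^2 + 6*w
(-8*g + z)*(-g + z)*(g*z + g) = 8*g^3*z + 8*g^3 - 9*g^2*z^2 - 9*g^2*z + g*z^3 + g*z^2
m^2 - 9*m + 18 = (m - 6)*(m - 3)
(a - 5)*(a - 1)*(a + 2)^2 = a^4 - 2*a^3 - 15*a^2 - 4*a + 20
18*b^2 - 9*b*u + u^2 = (-6*b + u)*(-3*b + u)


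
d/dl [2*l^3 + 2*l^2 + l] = 6*l^2 + 4*l + 1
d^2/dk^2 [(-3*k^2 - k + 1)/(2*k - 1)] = -2/(8*k^3 - 12*k^2 + 6*k - 1)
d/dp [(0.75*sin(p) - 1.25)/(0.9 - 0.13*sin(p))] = 0.5125*cos(p)/(0.13*sin(p) - 0.9)^2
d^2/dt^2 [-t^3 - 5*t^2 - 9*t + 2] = -6*t - 10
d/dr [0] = 0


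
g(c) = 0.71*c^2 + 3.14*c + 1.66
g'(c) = 1.42*c + 3.14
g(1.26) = 6.74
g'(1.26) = 4.93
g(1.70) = 9.05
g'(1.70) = 5.55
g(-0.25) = 0.92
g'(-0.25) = 2.78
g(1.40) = 7.45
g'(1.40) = 5.13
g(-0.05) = 1.50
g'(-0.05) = 3.07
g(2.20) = 12.00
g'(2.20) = 6.26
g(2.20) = 12.00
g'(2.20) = 6.26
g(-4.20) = 1.00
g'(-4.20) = -2.82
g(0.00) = 1.66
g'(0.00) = 3.14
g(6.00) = 46.06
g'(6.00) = 11.66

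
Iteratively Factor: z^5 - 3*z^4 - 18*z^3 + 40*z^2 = (z - 2)*(z^4 - z^3 - 20*z^2) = z*(z - 2)*(z^3 - z^2 - 20*z) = z*(z - 2)*(z + 4)*(z^2 - 5*z) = z*(z - 5)*(z - 2)*(z + 4)*(z)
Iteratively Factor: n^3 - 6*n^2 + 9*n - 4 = (n - 1)*(n^2 - 5*n + 4) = (n - 1)^2*(n - 4)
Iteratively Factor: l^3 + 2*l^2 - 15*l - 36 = (l + 3)*(l^2 - l - 12) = (l + 3)^2*(l - 4)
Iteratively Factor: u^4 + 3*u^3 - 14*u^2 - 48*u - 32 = (u + 1)*(u^3 + 2*u^2 - 16*u - 32) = (u - 4)*(u + 1)*(u^2 + 6*u + 8) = (u - 4)*(u + 1)*(u + 2)*(u + 4)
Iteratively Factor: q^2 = (q)*(q)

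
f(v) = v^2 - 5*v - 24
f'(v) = 2*v - 5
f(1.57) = -29.39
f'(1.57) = -1.86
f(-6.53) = 51.29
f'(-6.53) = -18.06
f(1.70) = -29.61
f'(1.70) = -1.60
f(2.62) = -30.24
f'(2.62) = 0.24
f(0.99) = -27.97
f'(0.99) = -3.02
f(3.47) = -29.31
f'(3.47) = 1.94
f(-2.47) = -5.55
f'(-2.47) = -9.94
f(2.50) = -30.25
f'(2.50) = 0.00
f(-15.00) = 276.00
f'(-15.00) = -35.00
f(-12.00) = 180.00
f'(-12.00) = -29.00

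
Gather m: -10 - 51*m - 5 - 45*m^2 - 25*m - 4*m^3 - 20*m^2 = -4*m^3 - 65*m^2 - 76*m - 15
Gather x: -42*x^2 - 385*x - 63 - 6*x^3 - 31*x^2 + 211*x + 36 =-6*x^3 - 73*x^2 - 174*x - 27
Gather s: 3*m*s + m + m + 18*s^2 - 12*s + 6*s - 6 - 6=2*m + 18*s^2 + s*(3*m - 6) - 12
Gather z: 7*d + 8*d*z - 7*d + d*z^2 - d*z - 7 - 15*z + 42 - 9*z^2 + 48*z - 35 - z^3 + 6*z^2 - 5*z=-z^3 + z^2*(d - 3) + z*(7*d + 28)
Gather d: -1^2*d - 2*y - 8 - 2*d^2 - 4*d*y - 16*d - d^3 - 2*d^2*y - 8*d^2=-d^3 + d^2*(-2*y - 10) + d*(-4*y - 17) - 2*y - 8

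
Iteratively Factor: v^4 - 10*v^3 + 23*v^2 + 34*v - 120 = (v - 5)*(v^3 - 5*v^2 - 2*v + 24) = (v - 5)*(v - 4)*(v^2 - v - 6) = (v - 5)*(v - 4)*(v + 2)*(v - 3)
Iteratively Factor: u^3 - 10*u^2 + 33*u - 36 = (u - 3)*(u^2 - 7*u + 12) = (u - 3)^2*(u - 4)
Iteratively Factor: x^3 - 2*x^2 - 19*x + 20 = (x + 4)*(x^2 - 6*x + 5) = (x - 1)*(x + 4)*(x - 5)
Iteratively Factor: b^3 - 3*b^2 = (b)*(b^2 - 3*b) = b^2*(b - 3)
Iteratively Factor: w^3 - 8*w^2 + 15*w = (w - 3)*(w^2 - 5*w) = w*(w - 3)*(w - 5)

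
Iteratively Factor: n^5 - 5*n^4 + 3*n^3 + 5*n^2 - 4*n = (n - 1)*(n^4 - 4*n^3 - n^2 + 4*n) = (n - 1)^2*(n^3 - 3*n^2 - 4*n) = (n - 4)*(n - 1)^2*(n^2 + n) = n*(n - 4)*(n - 1)^2*(n + 1)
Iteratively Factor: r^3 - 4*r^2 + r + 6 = (r + 1)*(r^2 - 5*r + 6) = (r - 2)*(r + 1)*(r - 3)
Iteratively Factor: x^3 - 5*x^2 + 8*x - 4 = (x - 2)*(x^2 - 3*x + 2) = (x - 2)^2*(x - 1)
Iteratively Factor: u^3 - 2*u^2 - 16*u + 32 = (u + 4)*(u^2 - 6*u + 8) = (u - 2)*(u + 4)*(u - 4)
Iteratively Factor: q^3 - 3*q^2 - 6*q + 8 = (q - 4)*(q^2 + q - 2) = (q - 4)*(q - 1)*(q + 2)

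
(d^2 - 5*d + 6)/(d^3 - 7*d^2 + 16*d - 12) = 1/(d - 2)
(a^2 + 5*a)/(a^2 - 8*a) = (a + 5)/(a - 8)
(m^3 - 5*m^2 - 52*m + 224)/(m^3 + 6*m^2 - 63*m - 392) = (m - 4)/(m + 7)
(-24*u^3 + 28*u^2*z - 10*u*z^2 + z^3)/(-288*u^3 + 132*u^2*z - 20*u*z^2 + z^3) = (4*u^2 - 4*u*z + z^2)/(48*u^2 - 14*u*z + z^2)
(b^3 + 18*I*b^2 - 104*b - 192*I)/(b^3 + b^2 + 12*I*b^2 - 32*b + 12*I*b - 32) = (b + 6*I)/(b + 1)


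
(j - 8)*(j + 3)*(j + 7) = j^3 + 2*j^2 - 59*j - 168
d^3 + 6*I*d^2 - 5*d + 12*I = (d - I)*(d + 3*I)*(d + 4*I)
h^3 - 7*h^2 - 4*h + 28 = (h - 7)*(h - 2)*(h + 2)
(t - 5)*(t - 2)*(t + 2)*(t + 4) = t^4 - t^3 - 24*t^2 + 4*t + 80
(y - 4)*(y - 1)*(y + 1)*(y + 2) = y^4 - 2*y^3 - 9*y^2 + 2*y + 8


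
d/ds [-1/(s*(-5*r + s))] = (-5*r + 2*s)/(s^2*(5*r - s)^2)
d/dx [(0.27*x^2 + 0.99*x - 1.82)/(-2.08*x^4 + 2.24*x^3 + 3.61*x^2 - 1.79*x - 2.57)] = (1.1232*x^5 + 5.5728*x^4 - 19.5776*x^3 + 8.1732*x^2 + 11.7526*x - 5.8021)/(4.3264*x^8 - 9.3184*x^7 - 10.0*x^6 + 23.6192*x^5 + 15.7041*x^4 - 24.4374*x^3 - 15.3513*x^2 + 9.2006*x + 6.6049)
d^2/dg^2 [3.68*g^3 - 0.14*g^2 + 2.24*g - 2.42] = 22.08*g - 0.28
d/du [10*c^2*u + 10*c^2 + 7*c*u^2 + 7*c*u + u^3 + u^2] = 10*c^2 + 14*c*u + 7*c + 3*u^2 + 2*u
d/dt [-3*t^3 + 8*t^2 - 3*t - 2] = -9*t^2 + 16*t - 3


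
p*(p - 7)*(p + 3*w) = p^3 + 3*p^2*w - 7*p^2 - 21*p*w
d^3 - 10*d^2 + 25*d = d*(d - 5)^2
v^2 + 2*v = v*(v + 2)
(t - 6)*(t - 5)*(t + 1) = t^3 - 10*t^2 + 19*t + 30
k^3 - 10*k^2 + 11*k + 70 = (k - 7)*(k - 5)*(k + 2)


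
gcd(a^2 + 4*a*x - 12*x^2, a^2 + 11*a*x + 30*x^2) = a + 6*x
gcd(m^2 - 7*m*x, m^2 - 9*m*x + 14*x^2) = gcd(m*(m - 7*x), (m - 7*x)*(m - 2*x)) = -m + 7*x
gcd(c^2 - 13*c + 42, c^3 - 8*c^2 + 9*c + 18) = c - 6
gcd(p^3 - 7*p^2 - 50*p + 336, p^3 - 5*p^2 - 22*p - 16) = p - 8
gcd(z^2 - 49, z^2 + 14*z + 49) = z + 7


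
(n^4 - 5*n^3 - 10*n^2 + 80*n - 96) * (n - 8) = n^5 - 13*n^4 + 30*n^3 + 160*n^2 - 736*n + 768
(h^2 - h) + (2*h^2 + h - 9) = 3*h^2 - 9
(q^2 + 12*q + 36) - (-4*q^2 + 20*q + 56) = 5*q^2 - 8*q - 20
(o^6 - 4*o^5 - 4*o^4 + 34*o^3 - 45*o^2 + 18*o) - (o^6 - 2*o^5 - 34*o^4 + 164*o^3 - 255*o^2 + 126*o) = -2*o^5 + 30*o^4 - 130*o^3 + 210*o^2 - 108*o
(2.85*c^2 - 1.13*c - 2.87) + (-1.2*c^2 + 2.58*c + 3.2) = 1.65*c^2 + 1.45*c + 0.33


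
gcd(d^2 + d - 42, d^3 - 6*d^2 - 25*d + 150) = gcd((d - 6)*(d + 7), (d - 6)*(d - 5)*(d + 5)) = d - 6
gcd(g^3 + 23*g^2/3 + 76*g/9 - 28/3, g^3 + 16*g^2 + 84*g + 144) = g + 6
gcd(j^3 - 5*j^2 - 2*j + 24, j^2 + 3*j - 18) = j - 3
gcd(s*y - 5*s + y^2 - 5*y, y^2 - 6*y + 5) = y - 5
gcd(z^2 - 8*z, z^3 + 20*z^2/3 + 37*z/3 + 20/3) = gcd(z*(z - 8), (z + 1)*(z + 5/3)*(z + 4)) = 1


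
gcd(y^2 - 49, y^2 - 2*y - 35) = y - 7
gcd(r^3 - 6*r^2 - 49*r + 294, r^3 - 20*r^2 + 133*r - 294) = r^2 - 13*r + 42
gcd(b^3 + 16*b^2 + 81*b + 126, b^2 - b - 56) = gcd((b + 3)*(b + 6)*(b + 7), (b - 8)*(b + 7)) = b + 7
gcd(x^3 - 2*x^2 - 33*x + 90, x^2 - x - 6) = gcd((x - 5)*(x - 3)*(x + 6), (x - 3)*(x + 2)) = x - 3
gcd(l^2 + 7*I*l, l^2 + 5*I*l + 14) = l + 7*I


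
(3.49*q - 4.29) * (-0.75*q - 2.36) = -2.6175*q^2 - 5.0189*q + 10.1244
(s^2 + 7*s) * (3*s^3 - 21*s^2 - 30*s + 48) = 3*s^5 - 177*s^3 - 162*s^2 + 336*s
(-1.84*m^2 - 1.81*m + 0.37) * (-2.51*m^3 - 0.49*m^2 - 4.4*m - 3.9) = 4.6184*m^5 + 5.4447*m^4 + 8.0542*m^3 + 14.9587*m^2 + 5.431*m - 1.443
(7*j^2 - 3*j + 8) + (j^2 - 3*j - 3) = 8*j^2 - 6*j + 5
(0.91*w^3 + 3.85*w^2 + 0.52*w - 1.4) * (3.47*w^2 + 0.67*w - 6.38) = 3.1577*w^5 + 13.9692*w^4 - 1.4219*w^3 - 29.0726*w^2 - 4.2556*w + 8.932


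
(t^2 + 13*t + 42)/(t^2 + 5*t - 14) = (t + 6)/(t - 2)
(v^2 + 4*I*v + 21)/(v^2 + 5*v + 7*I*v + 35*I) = (v - 3*I)/(v + 5)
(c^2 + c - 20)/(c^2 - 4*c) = (c + 5)/c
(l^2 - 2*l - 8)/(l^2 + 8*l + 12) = (l - 4)/(l + 6)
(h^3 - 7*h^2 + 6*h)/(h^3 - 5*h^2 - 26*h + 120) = h*(h - 1)/(h^2 + h - 20)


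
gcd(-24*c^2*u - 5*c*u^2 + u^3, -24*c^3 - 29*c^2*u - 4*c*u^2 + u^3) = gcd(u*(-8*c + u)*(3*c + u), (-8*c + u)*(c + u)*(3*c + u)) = -24*c^2 - 5*c*u + u^2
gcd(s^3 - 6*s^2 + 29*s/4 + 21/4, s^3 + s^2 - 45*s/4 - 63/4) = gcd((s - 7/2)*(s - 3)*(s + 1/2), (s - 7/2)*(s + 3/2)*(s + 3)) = s - 7/2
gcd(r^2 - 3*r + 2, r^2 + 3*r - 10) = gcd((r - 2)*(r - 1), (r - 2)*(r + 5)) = r - 2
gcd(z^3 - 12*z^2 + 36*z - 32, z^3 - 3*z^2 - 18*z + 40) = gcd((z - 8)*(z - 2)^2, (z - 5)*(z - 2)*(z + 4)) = z - 2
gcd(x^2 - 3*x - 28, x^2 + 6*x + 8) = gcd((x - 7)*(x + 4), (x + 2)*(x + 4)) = x + 4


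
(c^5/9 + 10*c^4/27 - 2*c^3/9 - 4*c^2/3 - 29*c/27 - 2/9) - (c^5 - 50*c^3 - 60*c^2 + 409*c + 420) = -8*c^5/9 + 10*c^4/27 + 448*c^3/9 + 176*c^2/3 - 11072*c/27 - 3782/9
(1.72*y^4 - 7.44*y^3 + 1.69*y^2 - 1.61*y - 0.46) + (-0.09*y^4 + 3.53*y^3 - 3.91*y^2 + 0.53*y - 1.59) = 1.63*y^4 - 3.91*y^3 - 2.22*y^2 - 1.08*y - 2.05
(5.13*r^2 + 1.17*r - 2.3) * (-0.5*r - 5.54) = -2.565*r^3 - 29.0052*r^2 - 5.3318*r + 12.742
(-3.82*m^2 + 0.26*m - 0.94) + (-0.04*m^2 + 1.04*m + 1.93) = -3.86*m^2 + 1.3*m + 0.99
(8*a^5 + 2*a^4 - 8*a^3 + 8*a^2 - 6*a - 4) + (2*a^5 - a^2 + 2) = 10*a^5 + 2*a^4 - 8*a^3 + 7*a^2 - 6*a - 2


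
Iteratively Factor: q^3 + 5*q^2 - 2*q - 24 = (q + 4)*(q^2 + q - 6) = (q - 2)*(q + 4)*(q + 3)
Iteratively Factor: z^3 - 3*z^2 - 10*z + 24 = (z - 2)*(z^2 - z - 12) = (z - 2)*(z + 3)*(z - 4)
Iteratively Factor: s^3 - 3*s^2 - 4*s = (s - 4)*(s^2 + s) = s*(s - 4)*(s + 1)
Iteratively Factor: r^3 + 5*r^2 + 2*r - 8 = (r + 4)*(r^2 + r - 2) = (r + 2)*(r + 4)*(r - 1)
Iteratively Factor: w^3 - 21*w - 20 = (w - 5)*(w^2 + 5*w + 4) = (w - 5)*(w + 1)*(w + 4)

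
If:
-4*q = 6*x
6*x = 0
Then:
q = 0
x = 0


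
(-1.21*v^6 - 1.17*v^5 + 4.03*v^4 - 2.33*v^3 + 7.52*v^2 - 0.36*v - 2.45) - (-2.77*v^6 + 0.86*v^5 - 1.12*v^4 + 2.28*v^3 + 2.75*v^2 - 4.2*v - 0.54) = 1.56*v^6 - 2.03*v^5 + 5.15*v^4 - 4.61*v^3 + 4.77*v^2 + 3.84*v - 1.91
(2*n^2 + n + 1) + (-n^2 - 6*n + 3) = n^2 - 5*n + 4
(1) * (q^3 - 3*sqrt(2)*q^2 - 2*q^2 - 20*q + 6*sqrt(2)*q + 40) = q^3 - 3*sqrt(2)*q^2 - 2*q^2 - 20*q + 6*sqrt(2)*q + 40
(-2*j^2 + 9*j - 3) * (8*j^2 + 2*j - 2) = -16*j^4 + 68*j^3 - 2*j^2 - 24*j + 6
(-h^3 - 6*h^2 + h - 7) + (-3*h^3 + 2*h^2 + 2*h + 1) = -4*h^3 - 4*h^2 + 3*h - 6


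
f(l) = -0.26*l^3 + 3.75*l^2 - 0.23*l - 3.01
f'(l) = -0.78*l^2 + 7.5*l - 0.23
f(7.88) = 100.81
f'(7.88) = 10.44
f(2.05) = 10.04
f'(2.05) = 11.87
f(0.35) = -2.64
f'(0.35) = 2.30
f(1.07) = 0.72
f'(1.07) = 6.90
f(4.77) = 53.00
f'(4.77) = 17.80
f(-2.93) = 36.40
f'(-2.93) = -28.90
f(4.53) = 48.73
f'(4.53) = 17.74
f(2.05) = 10.04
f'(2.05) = 11.87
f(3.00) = 23.03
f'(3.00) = 15.25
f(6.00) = 74.45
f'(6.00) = 16.69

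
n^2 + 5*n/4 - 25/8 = (n - 5/4)*(n + 5/2)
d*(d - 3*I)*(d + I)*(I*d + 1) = I*d^4 + 3*d^3 + I*d^2 + 3*d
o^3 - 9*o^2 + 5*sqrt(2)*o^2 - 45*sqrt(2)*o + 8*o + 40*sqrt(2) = (o - 8)*(o - 1)*(o + 5*sqrt(2))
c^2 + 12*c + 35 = (c + 5)*(c + 7)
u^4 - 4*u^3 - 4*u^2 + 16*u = u*(u - 4)*(u - 2)*(u + 2)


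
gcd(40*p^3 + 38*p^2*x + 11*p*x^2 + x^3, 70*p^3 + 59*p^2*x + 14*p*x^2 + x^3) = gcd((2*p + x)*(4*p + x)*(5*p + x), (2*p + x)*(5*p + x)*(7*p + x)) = 10*p^2 + 7*p*x + x^2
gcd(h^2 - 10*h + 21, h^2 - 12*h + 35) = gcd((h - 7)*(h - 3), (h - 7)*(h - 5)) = h - 7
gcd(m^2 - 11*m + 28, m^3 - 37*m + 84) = m - 4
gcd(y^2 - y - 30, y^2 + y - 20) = y + 5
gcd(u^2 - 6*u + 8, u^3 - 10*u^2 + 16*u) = u - 2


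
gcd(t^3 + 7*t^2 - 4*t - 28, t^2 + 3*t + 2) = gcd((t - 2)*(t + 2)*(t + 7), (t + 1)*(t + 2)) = t + 2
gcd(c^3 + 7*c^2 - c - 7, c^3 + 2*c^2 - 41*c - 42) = c^2 + 8*c + 7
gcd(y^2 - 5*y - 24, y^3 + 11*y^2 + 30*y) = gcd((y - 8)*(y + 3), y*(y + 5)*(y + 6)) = 1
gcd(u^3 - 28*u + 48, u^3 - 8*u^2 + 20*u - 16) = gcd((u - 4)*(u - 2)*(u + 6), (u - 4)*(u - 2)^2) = u^2 - 6*u + 8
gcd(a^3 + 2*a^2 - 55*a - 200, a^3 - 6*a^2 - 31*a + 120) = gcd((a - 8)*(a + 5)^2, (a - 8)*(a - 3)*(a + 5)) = a^2 - 3*a - 40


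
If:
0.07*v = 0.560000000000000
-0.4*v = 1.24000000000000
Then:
No Solution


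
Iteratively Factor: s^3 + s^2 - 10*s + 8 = (s - 1)*(s^2 + 2*s - 8) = (s - 1)*(s + 4)*(s - 2)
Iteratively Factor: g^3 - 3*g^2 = (g)*(g^2 - 3*g) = g^2*(g - 3)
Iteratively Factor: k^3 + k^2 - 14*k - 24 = (k + 3)*(k^2 - 2*k - 8) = (k - 4)*(k + 3)*(k + 2)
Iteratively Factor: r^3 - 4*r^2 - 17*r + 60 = (r - 3)*(r^2 - r - 20) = (r - 3)*(r + 4)*(r - 5)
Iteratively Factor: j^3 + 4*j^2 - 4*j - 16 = (j + 4)*(j^2 - 4) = (j + 2)*(j + 4)*(j - 2)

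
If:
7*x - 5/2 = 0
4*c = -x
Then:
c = -5/56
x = 5/14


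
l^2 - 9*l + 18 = (l - 6)*(l - 3)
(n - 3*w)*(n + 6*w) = n^2 + 3*n*w - 18*w^2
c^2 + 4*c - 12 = (c - 2)*(c + 6)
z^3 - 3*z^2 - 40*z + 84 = (z - 7)*(z - 2)*(z + 6)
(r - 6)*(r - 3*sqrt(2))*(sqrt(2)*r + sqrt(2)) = sqrt(2)*r^3 - 5*sqrt(2)*r^2 - 6*r^2 - 6*sqrt(2)*r + 30*r + 36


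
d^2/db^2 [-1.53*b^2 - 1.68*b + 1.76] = -3.06000000000000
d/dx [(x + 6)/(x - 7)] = -13/(x - 7)^2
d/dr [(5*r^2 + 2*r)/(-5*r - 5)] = (-r^2 - 2*r - 2/5)/(r^2 + 2*r + 1)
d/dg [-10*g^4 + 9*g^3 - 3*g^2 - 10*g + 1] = -40*g^3 + 27*g^2 - 6*g - 10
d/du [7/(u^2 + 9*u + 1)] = 7*(-2*u - 9)/(u^2 + 9*u + 1)^2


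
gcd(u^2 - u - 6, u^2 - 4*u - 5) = 1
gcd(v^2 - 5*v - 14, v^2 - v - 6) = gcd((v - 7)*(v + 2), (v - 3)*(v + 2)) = v + 2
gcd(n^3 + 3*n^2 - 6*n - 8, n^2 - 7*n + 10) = n - 2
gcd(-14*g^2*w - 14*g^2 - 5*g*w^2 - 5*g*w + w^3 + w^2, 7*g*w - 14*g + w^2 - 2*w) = 1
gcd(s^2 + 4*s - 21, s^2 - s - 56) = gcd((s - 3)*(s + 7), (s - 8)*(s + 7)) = s + 7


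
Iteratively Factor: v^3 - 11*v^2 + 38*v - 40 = (v - 5)*(v^2 - 6*v + 8) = (v - 5)*(v - 4)*(v - 2)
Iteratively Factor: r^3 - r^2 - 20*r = (r)*(r^2 - r - 20) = r*(r + 4)*(r - 5)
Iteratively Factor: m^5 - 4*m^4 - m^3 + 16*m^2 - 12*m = (m + 2)*(m^4 - 6*m^3 + 11*m^2 - 6*m) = (m - 1)*(m + 2)*(m^3 - 5*m^2 + 6*m) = m*(m - 1)*(m + 2)*(m^2 - 5*m + 6) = m*(m - 2)*(m - 1)*(m + 2)*(m - 3)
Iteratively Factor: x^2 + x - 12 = (x - 3)*(x + 4)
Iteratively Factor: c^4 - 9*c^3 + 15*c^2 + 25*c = (c - 5)*(c^3 - 4*c^2 - 5*c) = (c - 5)*(c + 1)*(c^2 - 5*c) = c*(c - 5)*(c + 1)*(c - 5)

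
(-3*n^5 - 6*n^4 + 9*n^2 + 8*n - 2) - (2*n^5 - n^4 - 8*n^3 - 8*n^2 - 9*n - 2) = -5*n^5 - 5*n^4 + 8*n^3 + 17*n^2 + 17*n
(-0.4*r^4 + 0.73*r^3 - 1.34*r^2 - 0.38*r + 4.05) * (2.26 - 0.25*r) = 0.1*r^5 - 1.0865*r^4 + 1.9848*r^3 - 2.9334*r^2 - 1.8713*r + 9.153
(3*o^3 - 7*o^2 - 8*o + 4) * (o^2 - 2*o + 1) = 3*o^5 - 13*o^4 + 9*o^3 + 13*o^2 - 16*o + 4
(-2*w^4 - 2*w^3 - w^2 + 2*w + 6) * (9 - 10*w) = 20*w^5 + 2*w^4 - 8*w^3 - 29*w^2 - 42*w + 54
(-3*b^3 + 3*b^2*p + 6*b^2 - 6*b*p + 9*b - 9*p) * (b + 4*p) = -3*b^4 - 9*b^3*p + 6*b^3 + 12*b^2*p^2 + 18*b^2*p + 9*b^2 - 24*b*p^2 + 27*b*p - 36*p^2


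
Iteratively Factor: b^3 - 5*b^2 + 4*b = (b)*(b^2 - 5*b + 4) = b*(b - 4)*(b - 1)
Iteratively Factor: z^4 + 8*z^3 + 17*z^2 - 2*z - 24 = (z + 3)*(z^3 + 5*z^2 + 2*z - 8) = (z - 1)*(z + 3)*(z^2 + 6*z + 8) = (z - 1)*(z + 2)*(z + 3)*(z + 4)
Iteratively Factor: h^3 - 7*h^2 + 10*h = (h - 2)*(h^2 - 5*h) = (h - 5)*(h - 2)*(h)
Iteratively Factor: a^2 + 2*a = (a)*(a + 2)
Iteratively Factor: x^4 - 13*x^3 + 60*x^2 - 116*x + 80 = (x - 5)*(x^3 - 8*x^2 + 20*x - 16) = (x - 5)*(x - 4)*(x^2 - 4*x + 4) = (x - 5)*(x - 4)*(x - 2)*(x - 2)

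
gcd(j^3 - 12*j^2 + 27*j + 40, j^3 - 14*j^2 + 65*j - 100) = j - 5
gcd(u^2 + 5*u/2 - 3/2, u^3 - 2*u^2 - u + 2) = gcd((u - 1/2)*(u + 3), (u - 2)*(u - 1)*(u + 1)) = 1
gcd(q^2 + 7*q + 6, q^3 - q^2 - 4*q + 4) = 1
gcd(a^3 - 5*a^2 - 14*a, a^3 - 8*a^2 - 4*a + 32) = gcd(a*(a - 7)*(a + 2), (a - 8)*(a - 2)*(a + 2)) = a + 2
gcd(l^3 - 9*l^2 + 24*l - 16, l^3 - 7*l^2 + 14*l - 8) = l^2 - 5*l + 4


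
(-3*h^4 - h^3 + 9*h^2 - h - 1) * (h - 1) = -3*h^5 + 2*h^4 + 10*h^3 - 10*h^2 + 1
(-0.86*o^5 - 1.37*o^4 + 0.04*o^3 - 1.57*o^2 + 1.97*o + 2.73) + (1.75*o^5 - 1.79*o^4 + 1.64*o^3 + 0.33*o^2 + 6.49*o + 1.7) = 0.89*o^5 - 3.16*o^4 + 1.68*o^3 - 1.24*o^2 + 8.46*o + 4.43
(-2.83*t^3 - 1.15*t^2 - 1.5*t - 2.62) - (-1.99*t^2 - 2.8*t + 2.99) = -2.83*t^3 + 0.84*t^2 + 1.3*t - 5.61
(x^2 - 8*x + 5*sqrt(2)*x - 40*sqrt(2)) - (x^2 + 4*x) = -12*x + 5*sqrt(2)*x - 40*sqrt(2)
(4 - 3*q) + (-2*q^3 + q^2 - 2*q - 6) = -2*q^3 + q^2 - 5*q - 2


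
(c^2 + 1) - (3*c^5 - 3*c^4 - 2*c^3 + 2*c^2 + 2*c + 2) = -3*c^5 + 3*c^4 + 2*c^3 - c^2 - 2*c - 1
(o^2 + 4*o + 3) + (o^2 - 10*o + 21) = 2*o^2 - 6*o + 24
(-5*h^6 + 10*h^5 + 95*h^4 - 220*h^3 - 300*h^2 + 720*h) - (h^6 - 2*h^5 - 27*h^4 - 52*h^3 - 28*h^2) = -6*h^6 + 12*h^5 + 122*h^4 - 168*h^3 - 272*h^2 + 720*h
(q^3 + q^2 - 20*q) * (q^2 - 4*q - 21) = q^5 - 3*q^4 - 45*q^3 + 59*q^2 + 420*q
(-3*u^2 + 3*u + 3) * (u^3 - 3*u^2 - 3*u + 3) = -3*u^5 + 12*u^4 + 3*u^3 - 27*u^2 + 9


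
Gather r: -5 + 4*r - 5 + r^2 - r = r^2 + 3*r - 10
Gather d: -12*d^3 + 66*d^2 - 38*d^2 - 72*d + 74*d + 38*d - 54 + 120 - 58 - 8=-12*d^3 + 28*d^2 + 40*d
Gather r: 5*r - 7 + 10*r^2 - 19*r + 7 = 10*r^2 - 14*r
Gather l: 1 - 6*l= 1 - 6*l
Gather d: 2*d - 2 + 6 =2*d + 4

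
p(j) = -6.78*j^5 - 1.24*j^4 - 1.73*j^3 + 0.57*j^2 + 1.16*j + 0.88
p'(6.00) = -45184.60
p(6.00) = -54673.64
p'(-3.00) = -2660.95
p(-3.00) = 1596.34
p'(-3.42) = -4502.75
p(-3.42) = 3075.34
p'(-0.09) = 1.02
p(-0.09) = 0.78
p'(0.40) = -0.40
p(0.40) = 1.22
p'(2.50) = -1430.15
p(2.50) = -730.24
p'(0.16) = 1.17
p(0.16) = 1.07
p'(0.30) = 0.63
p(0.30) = 1.21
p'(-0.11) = 0.97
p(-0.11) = 0.76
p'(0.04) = 1.20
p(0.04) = 0.93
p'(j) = -33.9*j^4 - 4.96*j^3 - 5.19*j^2 + 1.14*j + 1.16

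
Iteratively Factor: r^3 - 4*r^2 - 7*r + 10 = (r - 5)*(r^2 + r - 2) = (r - 5)*(r + 2)*(r - 1)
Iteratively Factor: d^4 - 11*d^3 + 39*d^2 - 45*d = (d)*(d^3 - 11*d^2 + 39*d - 45) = d*(d - 5)*(d^2 - 6*d + 9) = d*(d - 5)*(d - 3)*(d - 3)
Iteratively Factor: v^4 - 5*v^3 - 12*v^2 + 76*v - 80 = (v - 2)*(v^3 - 3*v^2 - 18*v + 40) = (v - 2)*(v + 4)*(v^2 - 7*v + 10) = (v - 5)*(v - 2)*(v + 4)*(v - 2)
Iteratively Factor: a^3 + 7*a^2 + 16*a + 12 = (a + 2)*(a^2 + 5*a + 6) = (a + 2)^2*(a + 3)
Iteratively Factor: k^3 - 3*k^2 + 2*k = (k - 1)*(k^2 - 2*k) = (k - 2)*(k - 1)*(k)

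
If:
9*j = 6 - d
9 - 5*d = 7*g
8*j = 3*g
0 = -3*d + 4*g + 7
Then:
No Solution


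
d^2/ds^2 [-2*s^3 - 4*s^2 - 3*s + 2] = -12*s - 8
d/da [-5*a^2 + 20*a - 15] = 20 - 10*a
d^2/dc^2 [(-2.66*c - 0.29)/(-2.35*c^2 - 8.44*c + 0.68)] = ((2.66*c + 0.29)*(4.7*c + 8.44)*(9.4*c + 16.88) - (37.506*c + 46.2638)*(2.35*c^2 + 8.44*c - 0.68))/(2.35*c^2 + 8.44*c - 0.68)^3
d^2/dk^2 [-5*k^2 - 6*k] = -10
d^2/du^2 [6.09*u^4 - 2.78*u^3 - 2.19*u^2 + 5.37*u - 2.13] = 73.08*u^2 - 16.68*u - 4.38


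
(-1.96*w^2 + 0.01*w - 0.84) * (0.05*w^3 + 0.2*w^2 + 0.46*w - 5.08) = -0.098*w^5 - 0.3915*w^4 - 0.9416*w^3 + 9.7934*w^2 - 0.4372*w + 4.2672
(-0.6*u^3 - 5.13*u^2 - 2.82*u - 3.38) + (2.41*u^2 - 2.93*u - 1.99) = -0.6*u^3 - 2.72*u^2 - 5.75*u - 5.37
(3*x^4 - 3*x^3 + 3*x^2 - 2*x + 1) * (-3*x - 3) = -9*x^5 - 3*x^2 + 3*x - 3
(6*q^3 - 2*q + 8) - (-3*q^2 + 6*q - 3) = 6*q^3 + 3*q^2 - 8*q + 11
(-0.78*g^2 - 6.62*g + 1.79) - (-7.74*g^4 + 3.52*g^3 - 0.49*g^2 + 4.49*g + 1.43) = 7.74*g^4 - 3.52*g^3 - 0.29*g^2 - 11.11*g + 0.36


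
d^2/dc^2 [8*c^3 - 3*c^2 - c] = 48*c - 6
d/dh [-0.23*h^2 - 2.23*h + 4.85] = -0.46*h - 2.23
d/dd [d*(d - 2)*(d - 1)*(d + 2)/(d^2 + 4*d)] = (2*d^3 + 11*d^2 - 8*d - 20)/(d^2 + 8*d + 16)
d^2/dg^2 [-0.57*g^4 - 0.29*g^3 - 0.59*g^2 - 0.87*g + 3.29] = -6.84*g^2 - 1.74*g - 1.18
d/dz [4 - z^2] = -2*z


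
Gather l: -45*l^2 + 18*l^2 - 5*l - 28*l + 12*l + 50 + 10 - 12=-27*l^2 - 21*l + 48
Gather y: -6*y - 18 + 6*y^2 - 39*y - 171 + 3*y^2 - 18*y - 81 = 9*y^2 - 63*y - 270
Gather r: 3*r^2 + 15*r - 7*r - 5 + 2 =3*r^2 + 8*r - 3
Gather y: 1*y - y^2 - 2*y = -y^2 - y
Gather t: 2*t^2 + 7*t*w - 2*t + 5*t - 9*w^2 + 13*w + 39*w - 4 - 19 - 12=2*t^2 + t*(7*w + 3) - 9*w^2 + 52*w - 35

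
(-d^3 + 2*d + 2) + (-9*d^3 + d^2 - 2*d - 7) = -10*d^3 + d^2 - 5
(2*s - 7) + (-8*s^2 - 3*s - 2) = -8*s^2 - s - 9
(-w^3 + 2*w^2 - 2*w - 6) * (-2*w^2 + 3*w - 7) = 2*w^5 - 7*w^4 + 17*w^3 - 8*w^2 - 4*w + 42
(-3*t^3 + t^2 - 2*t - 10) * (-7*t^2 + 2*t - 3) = 21*t^5 - 13*t^4 + 25*t^3 + 63*t^2 - 14*t + 30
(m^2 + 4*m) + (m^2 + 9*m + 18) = 2*m^2 + 13*m + 18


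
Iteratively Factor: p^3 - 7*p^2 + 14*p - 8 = (p - 2)*(p^2 - 5*p + 4) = (p - 4)*(p - 2)*(p - 1)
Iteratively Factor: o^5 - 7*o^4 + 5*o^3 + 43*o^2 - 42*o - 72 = (o + 1)*(o^4 - 8*o^3 + 13*o^2 + 30*o - 72) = (o - 4)*(o + 1)*(o^3 - 4*o^2 - 3*o + 18) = (o - 4)*(o - 3)*(o + 1)*(o^2 - o - 6) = (o - 4)*(o - 3)^2*(o + 1)*(o + 2)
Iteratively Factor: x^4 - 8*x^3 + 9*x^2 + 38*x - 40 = (x - 5)*(x^3 - 3*x^2 - 6*x + 8) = (x - 5)*(x - 4)*(x^2 + x - 2) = (x - 5)*(x - 4)*(x - 1)*(x + 2)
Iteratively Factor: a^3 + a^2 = (a)*(a^2 + a) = a*(a + 1)*(a)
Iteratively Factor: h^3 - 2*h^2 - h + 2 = (h - 2)*(h^2 - 1) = (h - 2)*(h - 1)*(h + 1)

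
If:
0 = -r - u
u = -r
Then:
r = -u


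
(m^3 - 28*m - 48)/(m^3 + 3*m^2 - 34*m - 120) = (m + 2)/(m + 5)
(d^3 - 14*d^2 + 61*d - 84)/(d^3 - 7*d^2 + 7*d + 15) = (d^2 - 11*d + 28)/(d^2 - 4*d - 5)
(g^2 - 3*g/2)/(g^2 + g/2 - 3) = g/(g + 2)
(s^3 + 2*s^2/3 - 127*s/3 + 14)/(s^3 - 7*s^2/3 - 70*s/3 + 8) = (s + 7)/(s + 4)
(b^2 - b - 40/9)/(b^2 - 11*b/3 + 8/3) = (b + 5/3)/(b - 1)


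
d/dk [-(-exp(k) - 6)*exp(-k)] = -6*exp(-k)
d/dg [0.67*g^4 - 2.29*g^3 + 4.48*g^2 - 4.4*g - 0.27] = 2.68*g^3 - 6.87*g^2 + 8.96*g - 4.4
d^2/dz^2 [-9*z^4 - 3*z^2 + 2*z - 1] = -108*z^2 - 6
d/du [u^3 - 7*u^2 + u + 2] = 3*u^2 - 14*u + 1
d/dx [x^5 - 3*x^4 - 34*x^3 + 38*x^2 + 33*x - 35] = 5*x^4 - 12*x^3 - 102*x^2 + 76*x + 33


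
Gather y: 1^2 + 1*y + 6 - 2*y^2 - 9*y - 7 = -2*y^2 - 8*y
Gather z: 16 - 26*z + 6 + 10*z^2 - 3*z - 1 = 10*z^2 - 29*z + 21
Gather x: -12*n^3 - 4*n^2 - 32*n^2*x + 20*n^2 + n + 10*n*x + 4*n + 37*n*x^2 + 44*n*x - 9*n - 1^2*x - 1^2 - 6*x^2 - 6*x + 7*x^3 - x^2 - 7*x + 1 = -12*n^3 + 16*n^2 - 4*n + 7*x^3 + x^2*(37*n - 7) + x*(-32*n^2 + 54*n - 14)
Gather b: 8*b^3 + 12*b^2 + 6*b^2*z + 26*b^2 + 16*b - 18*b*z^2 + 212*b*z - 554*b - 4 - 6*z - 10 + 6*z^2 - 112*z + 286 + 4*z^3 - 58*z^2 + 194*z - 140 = 8*b^3 + b^2*(6*z + 38) + b*(-18*z^2 + 212*z - 538) + 4*z^3 - 52*z^2 + 76*z + 132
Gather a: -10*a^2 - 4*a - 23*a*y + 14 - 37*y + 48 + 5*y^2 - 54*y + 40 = -10*a^2 + a*(-23*y - 4) + 5*y^2 - 91*y + 102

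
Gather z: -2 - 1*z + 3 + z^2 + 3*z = z^2 + 2*z + 1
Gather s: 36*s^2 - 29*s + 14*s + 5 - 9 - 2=36*s^2 - 15*s - 6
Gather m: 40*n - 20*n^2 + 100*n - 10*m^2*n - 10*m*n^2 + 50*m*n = -10*m^2*n + m*(-10*n^2 + 50*n) - 20*n^2 + 140*n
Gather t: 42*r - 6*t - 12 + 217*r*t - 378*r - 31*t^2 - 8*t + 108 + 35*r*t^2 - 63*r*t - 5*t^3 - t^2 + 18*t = -336*r - 5*t^3 + t^2*(35*r - 32) + t*(154*r + 4) + 96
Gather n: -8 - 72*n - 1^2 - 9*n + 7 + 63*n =-18*n - 2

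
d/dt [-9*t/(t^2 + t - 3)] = 9*(t^2 + 3)/(t^4 + 2*t^3 - 5*t^2 - 6*t + 9)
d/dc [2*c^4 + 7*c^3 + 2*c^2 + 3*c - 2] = 8*c^3 + 21*c^2 + 4*c + 3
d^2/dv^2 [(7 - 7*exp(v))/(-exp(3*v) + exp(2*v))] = 28*exp(-2*v)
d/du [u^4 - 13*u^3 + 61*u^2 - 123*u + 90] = 4*u^3 - 39*u^2 + 122*u - 123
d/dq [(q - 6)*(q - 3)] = 2*q - 9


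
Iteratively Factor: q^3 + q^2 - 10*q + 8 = (q - 1)*(q^2 + 2*q - 8) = (q - 1)*(q + 4)*(q - 2)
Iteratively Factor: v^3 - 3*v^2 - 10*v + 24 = (v - 4)*(v^2 + v - 6) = (v - 4)*(v - 2)*(v + 3)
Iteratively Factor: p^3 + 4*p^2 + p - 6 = (p + 3)*(p^2 + p - 2) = (p + 2)*(p + 3)*(p - 1)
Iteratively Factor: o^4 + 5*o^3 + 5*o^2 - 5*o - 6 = (o - 1)*(o^3 + 6*o^2 + 11*o + 6) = (o - 1)*(o + 2)*(o^2 + 4*o + 3) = (o - 1)*(o + 2)*(o + 3)*(o + 1)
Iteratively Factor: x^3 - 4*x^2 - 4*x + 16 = (x + 2)*(x^2 - 6*x + 8) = (x - 4)*(x + 2)*(x - 2)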